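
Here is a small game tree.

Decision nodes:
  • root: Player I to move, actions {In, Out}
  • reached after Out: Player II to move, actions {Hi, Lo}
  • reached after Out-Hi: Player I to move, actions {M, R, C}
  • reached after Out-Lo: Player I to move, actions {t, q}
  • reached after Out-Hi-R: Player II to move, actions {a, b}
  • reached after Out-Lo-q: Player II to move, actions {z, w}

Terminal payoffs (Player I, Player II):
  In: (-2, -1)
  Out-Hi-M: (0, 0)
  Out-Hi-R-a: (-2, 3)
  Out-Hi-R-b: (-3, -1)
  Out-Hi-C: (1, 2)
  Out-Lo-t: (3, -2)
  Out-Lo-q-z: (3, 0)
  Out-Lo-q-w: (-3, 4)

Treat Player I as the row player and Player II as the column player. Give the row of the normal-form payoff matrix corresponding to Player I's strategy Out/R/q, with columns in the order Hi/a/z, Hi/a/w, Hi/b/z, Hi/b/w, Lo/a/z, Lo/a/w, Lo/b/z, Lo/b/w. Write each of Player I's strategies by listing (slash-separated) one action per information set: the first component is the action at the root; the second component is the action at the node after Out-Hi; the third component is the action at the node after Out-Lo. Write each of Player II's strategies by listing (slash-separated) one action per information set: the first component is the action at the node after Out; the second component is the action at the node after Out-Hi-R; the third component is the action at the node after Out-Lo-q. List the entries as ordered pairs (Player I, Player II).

(-2,3) (-2,3) (-3,-1) (-3,-1) (3,0) (-3,4) (3,0) (-3,4)

vs Hi/a/z: Player I plays Out → Player II plays Hi at [Out] → Player I plays R at [Out-Hi] → Player II plays a at [Out-Hi-R] → (-2, 3)
vs Hi/a/w: Player I plays Out → Player II plays Hi at [Out] → Player I plays R at [Out-Hi] → Player II plays a at [Out-Hi-R] → (-2, 3)
vs Hi/b/z: Player I plays Out → Player II plays Hi at [Out] → Player I plays R at [Out-Hi] → Player II plays b at [Out-Hi-R] → (-3, -1)
vs Hi/b/w: Player I plays Out → Player II plays Hi at [Out] → Player I plays R at [Out-Hi] → Player II plays b at [Out-Hi-R] → (-3, -1)
vs Lo/a/z: Player I plays Out → Player II plays Lo at [Out] → Player I plays q at [Out-Lo] → Player II plays z at [Out-Lo-q] → (3, 0)
vs Lo/a/w: Player I plays Out → Player II plays Lo at [Out] → Player I plays q at [Out-Lo] → Player II plays w at [Out-Lo-q] → (-3, 4)
vs Lo/b/z: Player I plays Out → Player II plays Lo at [Out] → Player I plays q at [Out-Lo] → Player II plays z at [Out-Lo-q] → (3, 0)
vs Lo/b/w: Player I plays Out → Player II plays Lo at [Out] → Player I plays q at [Out-Lo] → Player II plays w at [Out-Lo-q] → (-3, 4)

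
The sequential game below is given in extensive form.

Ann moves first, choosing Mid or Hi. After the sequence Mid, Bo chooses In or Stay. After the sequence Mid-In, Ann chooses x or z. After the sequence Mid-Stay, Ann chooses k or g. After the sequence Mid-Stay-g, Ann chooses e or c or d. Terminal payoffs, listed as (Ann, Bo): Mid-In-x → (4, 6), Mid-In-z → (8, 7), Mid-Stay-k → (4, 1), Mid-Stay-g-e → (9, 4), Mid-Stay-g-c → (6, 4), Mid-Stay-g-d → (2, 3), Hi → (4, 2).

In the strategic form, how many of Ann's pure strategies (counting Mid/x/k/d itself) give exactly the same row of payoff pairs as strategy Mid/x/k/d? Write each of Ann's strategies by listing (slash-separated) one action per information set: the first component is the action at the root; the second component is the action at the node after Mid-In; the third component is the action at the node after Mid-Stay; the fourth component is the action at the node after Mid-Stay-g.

3

Row for Mid/x/k/d (columns In, Stay): (4,6) (4,1).
Under Mid/x/k/d, Ann's choice at the node after Mid-Stay-g can never be reached regardless of what Bo does, so varying those choices leaves every outcome unchanged.
Holding the reachable choices fixed and varying the unreachable one freely already gives 3 equivalent strategies.
No other strategy reproduces this row, so those 3 are the full class: Mid/x/k/e, Mid/x/k/c, Mid/x/k/d.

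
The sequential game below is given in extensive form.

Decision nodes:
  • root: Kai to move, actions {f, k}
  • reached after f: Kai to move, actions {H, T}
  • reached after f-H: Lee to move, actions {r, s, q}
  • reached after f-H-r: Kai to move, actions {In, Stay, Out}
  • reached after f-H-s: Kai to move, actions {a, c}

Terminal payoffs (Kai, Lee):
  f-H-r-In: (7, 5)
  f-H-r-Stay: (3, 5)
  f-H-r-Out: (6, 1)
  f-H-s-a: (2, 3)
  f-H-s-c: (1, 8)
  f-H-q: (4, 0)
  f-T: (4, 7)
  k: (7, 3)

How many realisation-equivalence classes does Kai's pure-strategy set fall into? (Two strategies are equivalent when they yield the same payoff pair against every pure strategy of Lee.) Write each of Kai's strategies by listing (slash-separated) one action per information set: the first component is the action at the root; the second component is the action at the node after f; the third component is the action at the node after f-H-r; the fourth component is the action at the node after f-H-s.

Kai has 24 pure strategies: f/H/In/a, f/H/In/c, f/H/Stay/a, f/H/Stay/c, f/H/Out/a, f/H/Out/c, f/T/In/a, f/T/In/c, f/T/Stay/a, f/T/Stay/c, f/T/Out/a, f/T/Out/c, k/H/In/a, k/H/In/c, k/H/Stay/a, k/H/Stay/c, k/H/Out/a, k/H/Out/c, k/T/In/a, k/T/In/c, k/T/Stay/a, k/T/Stay/c, k/T/Out/a, k/T/Out/c. Columns: r, s, q.
{f/H/In/a} → row (7,5) (2,3) (4,0)
{f/H/In/c} → row (7,5) (1,8) (4,0)
{f/H/Stay/a} → row (3,5) (2,3) (4,0)
{f/H/Stay/c} → row (3,5) (1,8) (4,0)
{f/H/Out/a} → row (6,1) (2,3) (4,0)
{f/H/Out/c} → row (6,1) (1,8) (4,0)
{f/T/In/a, f/T/In/c, f/T/Stay/a, f/T/Stay/c, f/T/Out/a, f/T/Out/c} → row (4,7) (4,7) (4,7)
{k/H/In/a, k/H/In/c, k/H/Stay/a, k/H/Stay/c, k/H/Out/a, k/H/Out/c, k/T/In/a, k/T/In/c, k/T/Stay/a, k/T/Stay/c, k/T/Out/a, k/T/Out/c} → row (7,3) (7,3) (7,3)
That's 8 distinct rows out of 24 strategies.

8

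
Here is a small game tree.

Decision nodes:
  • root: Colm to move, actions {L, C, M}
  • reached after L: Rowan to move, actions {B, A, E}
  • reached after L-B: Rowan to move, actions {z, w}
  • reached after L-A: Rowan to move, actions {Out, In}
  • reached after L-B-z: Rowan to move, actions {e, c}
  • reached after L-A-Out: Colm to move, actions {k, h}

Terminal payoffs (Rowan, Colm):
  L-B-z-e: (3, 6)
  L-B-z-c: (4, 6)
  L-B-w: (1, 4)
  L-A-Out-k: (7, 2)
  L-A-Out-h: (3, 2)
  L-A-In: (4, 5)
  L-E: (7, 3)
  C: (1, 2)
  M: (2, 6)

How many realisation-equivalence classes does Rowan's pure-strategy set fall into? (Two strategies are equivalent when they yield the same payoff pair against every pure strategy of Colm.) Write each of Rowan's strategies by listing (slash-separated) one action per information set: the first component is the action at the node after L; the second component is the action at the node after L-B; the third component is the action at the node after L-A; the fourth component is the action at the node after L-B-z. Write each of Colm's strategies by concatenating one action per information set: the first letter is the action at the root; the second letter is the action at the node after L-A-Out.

Rowan has 24 pure strategies: B/z/Out/e, B/z/Out/c, B/z/In/e, B/z/In/c, B/w/Out/e, B/w/Out/c, B/w/In/e, B/w/In/c, A/z/Out/e, A/z/Out/c, A/z/In/e, A/z/In/c, A/w/Out/e, A/w/Out/c, A/w/In/e, A/w/In/c, E/z/Out/e, E/z/Out/c, E/z/In/e, E/z/In/c, E/w/Out/e, E/w/Out/c, E/w/In/e, E/w/In/c. Columns: Lk, Lh, Ck, Ch, Mk, Mh.
{B/z/Out/e, B/z/In/e} → row (3,6) (3,6) (1,2) (1,2) (2,6) (2,6)
{B/z/Out/c, B/z/In/c} → row (4,6) (4,6) (1,2) (1,2) (2,6) (2,6)
{B/w/Out/e, B/w/Out/c, B/w/In/e, B/w/In/c} → row (1,4) (1,4) (1,2) (1,2) (2,6) (2,6)
{A/z/Out/e, A/z/Out/c, A/w/Out/e, A/w/Out/c} → row (7,2) (3,2) (1,2) (1,2) (2,6) (2,6)
{A/z/In/e, A/z/In/c, A/w/In/e, A/w/In/c} → row (4,5) (4,5) (1,2) (1,2) (2,6) (2,6)
{E/z/Out/e, E/z/Out/c, E/z/In/e, E/z/In/c, E/w/Out/e, E/w/Out/c, E/w/In/e, E/w/In/c} → row (7,3) (7,3) (1,2) (1,2) (2,6) (2,6)
That's 6 distinct rows out of 24 strategies.

6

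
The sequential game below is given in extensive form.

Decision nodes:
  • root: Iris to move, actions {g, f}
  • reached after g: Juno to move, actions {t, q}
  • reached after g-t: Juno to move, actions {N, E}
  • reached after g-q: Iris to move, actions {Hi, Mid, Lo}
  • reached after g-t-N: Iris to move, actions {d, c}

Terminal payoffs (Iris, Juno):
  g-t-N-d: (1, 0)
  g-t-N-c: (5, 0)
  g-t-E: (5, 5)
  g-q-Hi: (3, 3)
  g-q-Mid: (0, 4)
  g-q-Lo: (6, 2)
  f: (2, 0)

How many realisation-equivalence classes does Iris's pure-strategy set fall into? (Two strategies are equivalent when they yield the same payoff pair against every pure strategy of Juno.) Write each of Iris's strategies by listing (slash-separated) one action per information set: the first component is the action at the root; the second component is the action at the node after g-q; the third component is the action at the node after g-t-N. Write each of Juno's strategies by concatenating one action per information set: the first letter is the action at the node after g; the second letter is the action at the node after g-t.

7

Iris has 12 pure strategies: g/Hi/d, g/Hi/c, g/Mid/d, g/Mid/c, g/Lo/d, g/Lo/c, f/Hi/d, f/Hi/c, f/Mid/d, f/Mid/c, f/Lo/d, f/Lo/c. Columns: tN, tE, qN, qE.
{g/Hi/d} → row (1,0) (5,5) (3,3) (3,3)
{g/Hi/c} → row (5,0) (5,5) (3,3) (3,3)
{g/Mid/d} → row (1,0) (5,5) (0,4) (0,4)
{g/Mid/c} → row (5,0) (5,5) (0,4) (0,4)
{g/Lo/d} → row (1,0) (5,5) (6,2) (6,2)
{g/Lo/c} → row (5,0) (5,5) (6,2) (6,2)
{f/Hi/d, f/Hi/c, f/Mid/d, f/Mid/c, f/Lo/d, f/Lo/c} → row (2,0) (2,0) (2,0) (2,0)
That's 7 distinct rows out of 12 strategies.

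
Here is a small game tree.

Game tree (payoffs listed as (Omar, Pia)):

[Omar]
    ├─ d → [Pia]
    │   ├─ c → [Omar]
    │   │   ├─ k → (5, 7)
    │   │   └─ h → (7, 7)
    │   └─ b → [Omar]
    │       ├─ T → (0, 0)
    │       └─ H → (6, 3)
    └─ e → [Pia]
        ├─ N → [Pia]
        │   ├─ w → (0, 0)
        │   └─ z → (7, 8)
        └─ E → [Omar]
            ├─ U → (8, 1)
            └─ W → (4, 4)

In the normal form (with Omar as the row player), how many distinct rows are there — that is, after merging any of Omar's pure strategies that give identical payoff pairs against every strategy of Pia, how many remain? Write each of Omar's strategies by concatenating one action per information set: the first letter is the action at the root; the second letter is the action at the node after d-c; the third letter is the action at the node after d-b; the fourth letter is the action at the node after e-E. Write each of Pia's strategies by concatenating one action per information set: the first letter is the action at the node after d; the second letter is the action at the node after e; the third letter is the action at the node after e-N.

6

Omar has 16 pure strategies: dkTU, dkTW, dkHU, dkHW, dhTU, dhTW, dhHU, dhHW, ekTU, ekTW, ekHU, ekHW, ehTU, ehTW, ehHU, ehHW. Columns: cNw, cNz, cEw, cEz, bNw, bNz, bEw, bEz.
{dkTU, dkTW} → row (5,7) (5,7) (5,7) (5,7) (0,0) (0,0) (0,0) (0,0)
{dkHU, dkHW} → row (5,7) (5,7) (5,7) (5,7) (6,3) (6,3) (6,3) (6,3)
{dhTU, dhTW} → row (7,7) (7,7) (7,7) (7,7) (0,0) (0,0) (0,0) (0,0)
{dhHU, dhHW} → row (7,7) (7,7) (7,7) (7,7) (6,3) (6,3) (6,3) (6,3)
{ekTU, ekHU, ehTU, ehHU} → row (0,0) (7,8) (8,1) (8,1) (0,0) (7,8) (8,1) (8,1)
{ekTW, ekHW, ehTW, ehHW} → row (0,0) (7,8) (4,4) (4,4) (0,0) (7,8) (4,4) (4,4)
That's 6 distinct rows out of 16 strategies.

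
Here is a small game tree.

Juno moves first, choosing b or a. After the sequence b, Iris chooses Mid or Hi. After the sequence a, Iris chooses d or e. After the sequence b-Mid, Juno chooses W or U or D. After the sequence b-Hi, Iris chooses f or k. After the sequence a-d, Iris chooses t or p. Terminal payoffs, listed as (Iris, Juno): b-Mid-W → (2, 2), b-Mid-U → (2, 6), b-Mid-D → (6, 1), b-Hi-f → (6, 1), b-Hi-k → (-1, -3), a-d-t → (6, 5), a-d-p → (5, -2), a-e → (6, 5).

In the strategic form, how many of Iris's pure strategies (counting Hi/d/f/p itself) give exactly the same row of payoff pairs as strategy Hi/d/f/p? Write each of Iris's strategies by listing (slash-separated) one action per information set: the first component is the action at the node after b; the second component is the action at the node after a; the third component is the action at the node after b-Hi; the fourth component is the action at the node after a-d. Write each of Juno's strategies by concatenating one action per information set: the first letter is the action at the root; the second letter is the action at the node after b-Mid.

1

Row for Hi/d/f/p (columns bW, bU, bD, aW, aU, aD): (6,1) (6,1) (6,1) (5,-2) (5,-2) (5,-2).
Every one of Iris's information sets is on the play path for some reply by Juno when Iris follows Hi/d/f/p.
Changing the action at any of them therefore changes at least one column, so only Hi/d/f/p itself gives this row.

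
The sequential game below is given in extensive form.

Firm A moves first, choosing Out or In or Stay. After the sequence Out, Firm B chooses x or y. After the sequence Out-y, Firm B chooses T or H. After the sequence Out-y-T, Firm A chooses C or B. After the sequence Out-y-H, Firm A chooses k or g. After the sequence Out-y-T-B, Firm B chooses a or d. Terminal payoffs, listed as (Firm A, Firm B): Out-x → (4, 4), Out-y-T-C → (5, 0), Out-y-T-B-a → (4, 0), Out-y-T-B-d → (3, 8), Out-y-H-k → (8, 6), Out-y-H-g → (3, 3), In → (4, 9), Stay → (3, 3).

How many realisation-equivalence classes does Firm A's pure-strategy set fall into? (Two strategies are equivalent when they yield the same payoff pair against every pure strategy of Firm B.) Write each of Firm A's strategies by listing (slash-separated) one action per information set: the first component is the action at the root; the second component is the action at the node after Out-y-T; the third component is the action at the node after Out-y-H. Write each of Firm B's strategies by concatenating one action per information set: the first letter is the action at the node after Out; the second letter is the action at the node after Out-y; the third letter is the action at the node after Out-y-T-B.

Firm A has 12 pure strategies: Out/C/k, Out/C/g, Out/B/k, Out/B/g, In/C/k, In/C/g, In/B/k, In/B/g, Stay/C/k, Stay/C/g, Stay/B/k, Stay/B/g. Columns: xTa, xTd, xHa, xHd, yTa, yTd, yHa, yHd.
{Out/C/k} → row (4,4) (4,4) (4,4) (4,4) (5,0) (5,0) (8,6) (8,6)
{Out/C/g} → row (4,4) (4,4) (4,4) (4,4) (5,0) (5,0) (3,3) (3,3)
{Out/B/k} → row (4,4) (4,4) (4,4) (4,4) (4,0) (3,8) (8,6) (8,6)
{Out/B/g} → row (4,4) (4,4) (4,4) (4,4) (4,0) (3,8) (3,3) (3,3)
{In/C/k, In/C/g, In/B/k, In/B/g} → row (4,9) (4,9) (4,9) (4,9) (4,9) (4,9) (4,9) (4,9)
{Stay/C/k, Stay/C/g, Stay/B/k, Stay/B/g} → row (3,3) (3,3) (3,3) (3,3) (3,3) (3,3) (3,3) (3,3)
That's 6 distinct rows out of 12 strategies.

6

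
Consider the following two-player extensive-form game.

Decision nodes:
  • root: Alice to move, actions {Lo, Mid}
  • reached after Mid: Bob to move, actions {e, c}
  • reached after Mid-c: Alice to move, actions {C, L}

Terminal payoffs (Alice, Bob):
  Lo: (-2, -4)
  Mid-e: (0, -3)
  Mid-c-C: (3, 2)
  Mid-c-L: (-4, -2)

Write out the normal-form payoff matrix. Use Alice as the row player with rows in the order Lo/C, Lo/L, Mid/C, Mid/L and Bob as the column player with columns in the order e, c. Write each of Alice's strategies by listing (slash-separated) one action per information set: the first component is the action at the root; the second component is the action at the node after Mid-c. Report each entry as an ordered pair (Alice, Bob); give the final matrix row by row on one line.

Row Lo/C: e→(-2,-4), c→(-2,-4)
Row Lo/L: e→(-2,-4), c→(-2,-4)
Row Mid/C: e→(0,-3), c→(3,2)
Row Mid/L: e→(0,-3), c→(-4,-2)

Lo/C: (-2,-4) (-2,-4) | Lo/L: (-2,-4) (-2,-4) | Mid/C: (0,-3) (3,2) | Mid/L: (0,-3) (-4,-2)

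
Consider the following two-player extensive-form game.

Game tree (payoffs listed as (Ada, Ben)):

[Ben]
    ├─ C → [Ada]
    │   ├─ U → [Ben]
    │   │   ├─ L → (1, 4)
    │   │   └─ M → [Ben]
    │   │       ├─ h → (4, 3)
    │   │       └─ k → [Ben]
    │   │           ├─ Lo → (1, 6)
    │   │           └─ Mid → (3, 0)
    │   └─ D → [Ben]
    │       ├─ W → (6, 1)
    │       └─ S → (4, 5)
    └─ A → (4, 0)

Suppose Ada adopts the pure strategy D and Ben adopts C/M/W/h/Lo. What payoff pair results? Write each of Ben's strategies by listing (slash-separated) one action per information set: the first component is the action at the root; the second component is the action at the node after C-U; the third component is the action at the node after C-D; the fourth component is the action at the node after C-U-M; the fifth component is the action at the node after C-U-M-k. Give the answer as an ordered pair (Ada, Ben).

(6, 1)

Trace the play path from the root:
  Ben plays C
  Ada plays D at [C]
  Ben plays W at [C-D]
→ terminal payoff (6, 1).
(Ben's choice at the node after C-U is never reached on this path, so it doesn't affect the outcome.)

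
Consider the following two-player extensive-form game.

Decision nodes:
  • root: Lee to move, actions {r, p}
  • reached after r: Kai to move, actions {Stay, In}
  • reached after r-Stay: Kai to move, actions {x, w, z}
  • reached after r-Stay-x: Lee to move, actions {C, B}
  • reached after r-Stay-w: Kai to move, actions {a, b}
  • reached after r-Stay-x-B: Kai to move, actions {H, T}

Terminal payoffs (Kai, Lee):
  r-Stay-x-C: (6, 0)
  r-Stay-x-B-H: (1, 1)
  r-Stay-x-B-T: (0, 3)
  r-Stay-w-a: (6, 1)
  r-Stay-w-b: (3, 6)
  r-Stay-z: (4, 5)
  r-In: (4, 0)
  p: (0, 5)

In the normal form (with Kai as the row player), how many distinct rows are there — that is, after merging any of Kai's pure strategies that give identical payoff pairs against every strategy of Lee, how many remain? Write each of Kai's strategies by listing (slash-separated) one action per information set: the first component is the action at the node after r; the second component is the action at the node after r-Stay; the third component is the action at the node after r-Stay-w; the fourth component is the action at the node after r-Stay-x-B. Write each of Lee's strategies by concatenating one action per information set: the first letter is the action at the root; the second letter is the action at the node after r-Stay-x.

Kai has 24 pure strategies: Stay/x/a/H, Stay/x/a/T, Stay/x/b/H, Stay/x/b/T, Stay/w/a/H, Stay/w/a/T, Stay/w/b/H, Stay/w/b/T, Stay/z/a/H, Stay/z/a/T, Stay/z/b/H, Stay/z/b/T, In/x/a/H, In/x/a/T, In/x/b/H, In/x/b/T, In/w/a/H, In/w/a/T, In/w/b/H, In/w/b/T, In/z/a/H, In/z/a/T, In/z/b/H, In/z/b/T. Columns: rC, rB, pC, pB.
{Stay/x/a/H, Stay/x/b/H} → row (6,0) (1,1) (0,5) (0,5)
{Stay/x/a/T, Stay/x/b/T} → row (6,0) (0,3) (0,5) (0,5)
{Stay/w/a/H, Stay/w/a/T} → row (6,1) (6,1) (0,5) (0,5)
{Stay/w/b/H, Stay/w/b/T} → row (3,6) (3,6) (0,5) (0,5)
{Stay/z/a/H, Stay/z/a/T, Stay/z/b/H, Stay/z/b/T} → row (4,5) (4,5) (0,5) (0,5)
{In/x/a/H, In/x/a/T, In/x/b/H, In/x/b/T, In/w/a/H, In/w/a/T, In/w/b/H, In/w/b/T, In/z/a/H, In/z/a/T, In/z/b/H, In/z/b/T} → row (4,0) (4,0) (0,5) (0,5)
That's 6 distinct rows out of 24 strategies.

6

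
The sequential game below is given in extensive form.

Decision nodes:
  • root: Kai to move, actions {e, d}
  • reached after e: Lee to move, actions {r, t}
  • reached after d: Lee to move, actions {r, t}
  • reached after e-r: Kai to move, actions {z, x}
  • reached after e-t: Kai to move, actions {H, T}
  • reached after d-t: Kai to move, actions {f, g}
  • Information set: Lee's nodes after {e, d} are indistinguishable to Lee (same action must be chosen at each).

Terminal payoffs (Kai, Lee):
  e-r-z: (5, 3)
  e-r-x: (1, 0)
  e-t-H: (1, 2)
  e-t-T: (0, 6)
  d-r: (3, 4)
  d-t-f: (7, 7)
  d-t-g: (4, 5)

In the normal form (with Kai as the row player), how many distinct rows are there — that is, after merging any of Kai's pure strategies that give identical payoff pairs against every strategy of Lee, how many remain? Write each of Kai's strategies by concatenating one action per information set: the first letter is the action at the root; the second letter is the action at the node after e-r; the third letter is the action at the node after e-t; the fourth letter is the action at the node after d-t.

6

Kai has 16 pure strategies: ezHf, ezHg, ezTf, ezTg, exHf, exHg, exTf, exTg, dzHf, dzHg, dzTf, dzTg, dxHf, dxHg, dxTf, dxTg. Columns: r, t.
{ezHf, ezHg} → row (5,3) (1,2)
{ezTf, ezTg} → row (5,3) (0,6)
{exHf, exHg} → row (1,0) (1,2)
{exTf, exTg} → row (1,0) (0,6)
{dzHf, dzTf, dxHf, dxTf} → row (3,4) (7,7)
{dzHg, dzTg, dxHg, dxTg} → row (3,4) (4,5)
That's 6 distinct rows out of 16 strategies.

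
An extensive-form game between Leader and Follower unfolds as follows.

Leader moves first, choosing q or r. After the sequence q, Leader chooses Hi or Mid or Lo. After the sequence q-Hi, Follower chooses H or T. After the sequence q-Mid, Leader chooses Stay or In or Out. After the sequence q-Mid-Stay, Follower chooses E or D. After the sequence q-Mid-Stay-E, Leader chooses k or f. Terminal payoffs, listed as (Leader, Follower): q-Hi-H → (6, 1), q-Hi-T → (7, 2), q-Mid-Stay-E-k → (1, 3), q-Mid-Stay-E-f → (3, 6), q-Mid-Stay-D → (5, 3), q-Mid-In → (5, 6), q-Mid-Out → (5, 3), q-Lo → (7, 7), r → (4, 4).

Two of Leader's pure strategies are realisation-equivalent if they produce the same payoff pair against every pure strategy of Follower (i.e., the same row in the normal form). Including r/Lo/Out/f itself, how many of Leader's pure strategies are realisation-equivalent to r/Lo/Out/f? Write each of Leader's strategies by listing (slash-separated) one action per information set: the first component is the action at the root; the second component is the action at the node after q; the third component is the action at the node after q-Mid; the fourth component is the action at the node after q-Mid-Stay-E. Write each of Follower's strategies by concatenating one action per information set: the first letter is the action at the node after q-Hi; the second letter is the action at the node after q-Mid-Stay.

Row for r/Lo/Out/f (columns HE, HD, TE, TD): (4,4) (4,4) (4,4) (4,4).
Under r/Lo/Out/f, Leader's choice at the node after q and at the node after q-Mid and at the node after q-Mid-Stay-E can never be reached regardless of what Follower does, so varying those choices leaves every outcome unchanged.
Holding the reachable choices fixed and varying the unreachable ones freely already gives 3 × 3 × 2 = 18 equivalent strategies.
No other strategy reproduces this row, so those 18 are the full class: r/Hi/Stay/k, r/Hi/Stay/f, r/Hi/In/k, r/Hi/In/f, r/Hi/Out/k, r/Hi/Out/f, r/Mid/Stay/k, r/Mid/Stay/f, r/Mid/In/k, r/Mid/In/f, r/Mid/Out/k, r/Mid/Out/f, r/Lo/Stay/k, r/Lo/Stay/f, r/Lo/In/k, r/Lo/In/f, r/Lo/Out/k, r/Lo/Out/f.

18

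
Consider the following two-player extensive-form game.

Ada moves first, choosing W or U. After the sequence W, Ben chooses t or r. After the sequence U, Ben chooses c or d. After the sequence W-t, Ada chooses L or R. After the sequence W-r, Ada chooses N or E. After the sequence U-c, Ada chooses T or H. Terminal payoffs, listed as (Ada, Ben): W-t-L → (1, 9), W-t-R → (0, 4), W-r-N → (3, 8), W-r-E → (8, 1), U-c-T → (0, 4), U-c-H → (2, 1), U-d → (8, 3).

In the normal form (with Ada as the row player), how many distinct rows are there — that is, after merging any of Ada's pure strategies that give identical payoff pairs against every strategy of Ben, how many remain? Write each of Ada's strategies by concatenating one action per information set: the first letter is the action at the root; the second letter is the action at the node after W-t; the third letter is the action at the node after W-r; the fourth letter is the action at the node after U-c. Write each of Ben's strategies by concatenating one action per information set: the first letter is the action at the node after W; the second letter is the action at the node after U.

Ada has 16 pure strategies: WLNT, WLNH, WLET, WLEH, WRNT, WRNH, WRET, WREH, ULNT, ULNH, ULET, ULEH, URNT, URNH, URET, UREH. Columns: tc, td, rc, rd.
{WLNT, WLNH} → row (1,9) (1,9) (3,8) (3,8)
{WLET, WLEH} → row (1,9) (1,9) (8,1) (8,1)
{WRNT, WRNH} → row (0,4) (0,4) (3,8) (3,8)
{WRET, WREH} → row (0,4) (0,4) (8,1) (8,1)
{ULNT, ULET, URNT, URET} → row (0,4) (8,3) (0,4) (8,3)
{ULNH, ULEH, URNH, UREH} → row (2,1) (8,3) (2,1) (8,3)
That's 6 distinct rows out of 16 strategies.

6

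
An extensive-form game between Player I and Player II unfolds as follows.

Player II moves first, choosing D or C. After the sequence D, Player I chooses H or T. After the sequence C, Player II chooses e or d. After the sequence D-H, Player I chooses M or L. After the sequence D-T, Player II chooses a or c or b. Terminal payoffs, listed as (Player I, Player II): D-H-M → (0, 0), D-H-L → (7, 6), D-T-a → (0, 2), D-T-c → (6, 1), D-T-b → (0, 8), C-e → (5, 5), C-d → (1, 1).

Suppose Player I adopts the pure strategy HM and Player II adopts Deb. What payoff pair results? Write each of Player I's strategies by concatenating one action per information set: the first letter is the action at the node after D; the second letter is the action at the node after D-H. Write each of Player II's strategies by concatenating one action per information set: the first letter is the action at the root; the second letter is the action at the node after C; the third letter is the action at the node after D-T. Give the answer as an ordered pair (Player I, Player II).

Trace the play path from the root:
  Player II plays D
  Player I plays H at [D]
  Player I plays M at [D-H]
→ terminal payoff (0, 0).
(Player II's choice at the node after C is never reached on this path, so it doesn't affect the outcome.)

(0, 0)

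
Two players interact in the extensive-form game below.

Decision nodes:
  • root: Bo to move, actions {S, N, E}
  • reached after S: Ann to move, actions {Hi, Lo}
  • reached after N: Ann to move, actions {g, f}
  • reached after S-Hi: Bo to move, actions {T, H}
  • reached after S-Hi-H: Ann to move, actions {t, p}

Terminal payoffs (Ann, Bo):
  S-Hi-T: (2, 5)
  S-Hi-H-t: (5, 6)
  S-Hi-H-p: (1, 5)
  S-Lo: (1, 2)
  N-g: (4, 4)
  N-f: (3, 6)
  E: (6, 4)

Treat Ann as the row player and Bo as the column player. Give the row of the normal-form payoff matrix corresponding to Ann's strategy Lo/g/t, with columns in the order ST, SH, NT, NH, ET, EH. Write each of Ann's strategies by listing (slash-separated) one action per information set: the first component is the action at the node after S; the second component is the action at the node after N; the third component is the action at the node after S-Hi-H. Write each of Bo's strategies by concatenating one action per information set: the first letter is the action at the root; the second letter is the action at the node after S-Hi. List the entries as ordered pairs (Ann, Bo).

vs ST: Bo plays S → Ann plays Lo at [S] → (1, 2)
vs SH: Bo plays S → Ann plays Lo at [S] → (1, 2)
vs NT: Bo plays N → Ann plays g at [N] → (4, 4)
vs NH: Bo plays N → Ann plays g at [N] → (4, 4)
vs ET: Bo plays E → (6, 4)
vs EH: Bo plays E → (6, 4)

(1,2) (1,2) (4,4) (4,4) (6,4) (6,4)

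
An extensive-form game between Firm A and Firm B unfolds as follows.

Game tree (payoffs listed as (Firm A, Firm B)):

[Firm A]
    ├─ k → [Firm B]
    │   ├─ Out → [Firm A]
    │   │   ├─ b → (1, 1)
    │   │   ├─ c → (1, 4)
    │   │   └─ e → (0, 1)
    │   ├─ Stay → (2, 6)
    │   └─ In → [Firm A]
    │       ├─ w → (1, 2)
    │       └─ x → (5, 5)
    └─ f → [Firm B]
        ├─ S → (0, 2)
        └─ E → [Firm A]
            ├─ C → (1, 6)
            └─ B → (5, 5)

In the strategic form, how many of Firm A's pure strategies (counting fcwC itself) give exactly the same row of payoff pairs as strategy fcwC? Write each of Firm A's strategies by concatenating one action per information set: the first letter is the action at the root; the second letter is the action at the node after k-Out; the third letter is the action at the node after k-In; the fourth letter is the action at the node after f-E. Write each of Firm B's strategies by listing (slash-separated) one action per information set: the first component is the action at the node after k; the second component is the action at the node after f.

6

Row for fcwC (columns Out/S, Out/E, Stay/S, Stay/E, In/S, In/E): (0,2) (1,6) (0,2) (1,6) (0,2) (1,6).
Under fcwC, Firm A's choice at the node after k-Out and at the node after k-In can never be reached regardless of what Firm B does, so varying those choices leaves every outcome unchanged.
Holding the reachable choices fixed and varying the unreachable ones freely already gives 3 × 2 = 6 equivalent strategies.
No other strategy reproduces this row, so those 6 are the full class: fbwC, fbxC, fcwC, fcxC, fewC, fexC.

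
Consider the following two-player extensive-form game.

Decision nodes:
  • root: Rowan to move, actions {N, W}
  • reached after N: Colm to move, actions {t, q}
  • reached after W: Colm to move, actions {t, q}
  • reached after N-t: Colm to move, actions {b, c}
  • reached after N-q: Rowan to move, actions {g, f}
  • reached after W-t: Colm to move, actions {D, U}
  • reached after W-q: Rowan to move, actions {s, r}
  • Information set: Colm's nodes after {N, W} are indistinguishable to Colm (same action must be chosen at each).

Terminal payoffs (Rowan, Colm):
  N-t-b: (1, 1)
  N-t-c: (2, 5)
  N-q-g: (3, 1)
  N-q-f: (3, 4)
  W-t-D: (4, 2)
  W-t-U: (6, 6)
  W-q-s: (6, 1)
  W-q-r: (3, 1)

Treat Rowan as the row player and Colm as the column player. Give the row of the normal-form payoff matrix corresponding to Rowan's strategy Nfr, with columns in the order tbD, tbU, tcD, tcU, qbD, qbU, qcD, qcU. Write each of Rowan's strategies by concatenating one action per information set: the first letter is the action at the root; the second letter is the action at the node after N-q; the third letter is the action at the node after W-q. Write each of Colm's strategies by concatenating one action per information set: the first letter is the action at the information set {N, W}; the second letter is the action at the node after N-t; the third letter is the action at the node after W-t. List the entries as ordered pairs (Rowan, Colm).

vs tbD: Rowan plays N → Colm plays t at [N] → Colm plays b at [N-t] → (1, 1)
vs tbU: Rowan plays N → Colm plays t at [N] → Colm plays b at [N-t] → (1, 1)
vs tcD: Rowan plays N → Colm plays t at [N] → Colm plays c at [N-t] → (2, 5)
vs tcU: Rowan plays N → Colm plays t at [N] → Colm plays c at [N-t] → (2, 5)
vs qbD: Rowan plays N → Colm plays q at [N] → Rowan plays f at [N-q] → (3, 4)
vs qbU: Rowan plays N → Colm plays q at [N] → Rowan plays f at [N-q] → (3, 4)
vs qcD: Rowan plays N → Colm plays q at [N] → Rowan plays f at [N-q] → (3, 4)
vs qcU: Rowan plays N → Colm plays q at [N] → Rowan plays f at [N-q] → (3, 4)

(1,1) (1,1) (2,5) (2,5) (3,4) (3,4) (3,4) (3,4)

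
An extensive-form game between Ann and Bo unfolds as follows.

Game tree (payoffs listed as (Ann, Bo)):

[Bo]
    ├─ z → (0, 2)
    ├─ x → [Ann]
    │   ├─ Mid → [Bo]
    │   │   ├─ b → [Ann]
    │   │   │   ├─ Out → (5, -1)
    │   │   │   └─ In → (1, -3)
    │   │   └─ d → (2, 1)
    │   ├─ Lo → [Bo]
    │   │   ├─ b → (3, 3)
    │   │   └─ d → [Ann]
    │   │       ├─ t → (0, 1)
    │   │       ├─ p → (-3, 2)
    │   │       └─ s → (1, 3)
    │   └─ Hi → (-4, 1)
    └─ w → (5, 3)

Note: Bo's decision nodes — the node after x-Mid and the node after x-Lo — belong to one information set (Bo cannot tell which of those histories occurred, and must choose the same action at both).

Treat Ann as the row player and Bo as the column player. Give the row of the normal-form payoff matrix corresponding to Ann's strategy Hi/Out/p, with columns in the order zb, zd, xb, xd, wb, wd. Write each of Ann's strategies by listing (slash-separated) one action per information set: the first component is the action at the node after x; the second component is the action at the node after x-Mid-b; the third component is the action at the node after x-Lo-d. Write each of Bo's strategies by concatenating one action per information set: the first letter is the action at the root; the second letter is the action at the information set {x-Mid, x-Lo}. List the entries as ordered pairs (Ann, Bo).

vs zb: Bo plays z → (0, 2)
vs zd: Bo plays z → (0, 2)
vs xb: Bo plays x → Ann plays Hi at [x] → (-4, 1)
vs xd: Bo plays x → Ann plays Hi at [x] → (-4, 1)
vs wb: Bo plays w → (5, 3)
vs wd: Bo plays w → (5, 3)

(0,2) (0,2) (-4,1) (-4,1) (5,3) (5,3)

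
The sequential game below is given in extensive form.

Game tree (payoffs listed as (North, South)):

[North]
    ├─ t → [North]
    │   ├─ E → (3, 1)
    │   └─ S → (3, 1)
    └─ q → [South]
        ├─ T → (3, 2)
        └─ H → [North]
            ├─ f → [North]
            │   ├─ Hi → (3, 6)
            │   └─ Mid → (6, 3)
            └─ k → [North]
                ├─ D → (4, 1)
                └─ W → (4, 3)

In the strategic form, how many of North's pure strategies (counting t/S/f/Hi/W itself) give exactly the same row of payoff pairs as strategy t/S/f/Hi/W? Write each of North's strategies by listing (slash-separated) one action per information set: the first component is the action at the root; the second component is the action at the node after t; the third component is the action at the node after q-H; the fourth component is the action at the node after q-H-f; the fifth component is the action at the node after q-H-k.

16

Row for t/S/f/Hi/W (columns T, H): (3,1) (3,1).
Under t/S/f/Hi/W, North's choice at the node after q-H and at the node after q-H-f and at the node after q-H-k can never be reached regardless of what South does, so varying those choices leaves every outcome unchanged.
Holding the reachable choices fixed and varying the unreachable ones freely already gives 2 × 2 × 2 = 8 equivalent strategies.
Checking the remaining rows, t/E/f/Hi/D, t/E/f/Hi/W, t/E/f/Mid/D, t/E/f/Mid/W, t/E/k/Hi/D, t/E/k/Hi/W, t/E/k/Mid/D, t/E/k/Mid/W also happen to give the same payoffs in every column, bringing the total to 16: t/E/f/Hi/D, t/E/f/Hi/W, t/E/f/Mid/D, t/E/f/Mid/W, t/E/k/Hi/D, t/E/k/Hi/W, t/E/k/Mid/D, t/E/k/Mid/W, t/S/f/Hi/D, t/S/f/Hi/W, t/S/f/Mid/D, t/S/f/Mid/W, t/S/k/Hi/D, t/S/k/Hi/W, t/S/k/Mid/D, t/S/k/Mid/W.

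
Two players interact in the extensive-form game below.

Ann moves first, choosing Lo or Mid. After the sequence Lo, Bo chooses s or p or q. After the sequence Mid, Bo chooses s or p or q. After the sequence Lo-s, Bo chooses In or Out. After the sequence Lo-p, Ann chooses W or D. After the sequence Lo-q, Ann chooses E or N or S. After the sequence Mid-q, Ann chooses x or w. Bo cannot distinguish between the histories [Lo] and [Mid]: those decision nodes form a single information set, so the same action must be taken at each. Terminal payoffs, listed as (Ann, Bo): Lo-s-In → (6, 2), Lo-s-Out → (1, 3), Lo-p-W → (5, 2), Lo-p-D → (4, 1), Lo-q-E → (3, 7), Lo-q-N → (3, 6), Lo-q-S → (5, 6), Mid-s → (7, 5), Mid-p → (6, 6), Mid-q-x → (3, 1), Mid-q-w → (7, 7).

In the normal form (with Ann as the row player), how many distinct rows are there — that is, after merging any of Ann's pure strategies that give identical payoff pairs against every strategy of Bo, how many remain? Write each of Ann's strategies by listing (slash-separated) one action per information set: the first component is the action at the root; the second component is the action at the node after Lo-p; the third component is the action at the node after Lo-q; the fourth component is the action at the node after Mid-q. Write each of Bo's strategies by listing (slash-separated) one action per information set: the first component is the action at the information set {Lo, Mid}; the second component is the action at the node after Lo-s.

Ann has 24 pure strategies: Lo/W/E/x, Lo/W/E/w, Lo/W/N/x, Lo/W/N/w, Lo/W/S/x, Lo/W/S/w, Lo/D/E/x, Lo/D/E/w, Lo/D/N/x, Lo/D/N/w, Lo/D/S/x, Lo/D/S/w, Mid/W/E/x, Mid/W/E/w, Mid/W/N/x, Mid/W/N/w, Mid/W/S/x, Mid/W/S/w, Mid/D/E/x, Mid/D/E/w, Mid/D/N/x, Mid/D/N/w, Mid/D/S/x, Mid/D/S/w. Columns: s/In, s/Out, p/In, p/Out, q/In, q/Out.
{Lo/W/E/x, Lo/W/E/w} → row (6,2) (1,3) (5,2) (5,2) (3,7) (3,7)
{Lo/W/N/x, Lo/W/N/w} → row (6,2) (1,3) (5,2) (5,2) (3,6) (3,6)
{Lo/W/S/x, Lo/W/S/w} → row (6,2) (1,3) (5,2) (5,2) (5,6) (5,6)
{Lo/D/E/x, Lo/D/E/w} → row (6,2) (1,3) (4,1) (4,1) (3,7) (3,7)
{Lo/D/N/x, Lo/D/N/w} → row (6,2) (1,3) (4,1) (4,1) (3,6) (3,6)
{Lo/D/S/x, Lo/D/S/w} → row (6,2) (1,3) (4,1) (4,1) (5,6) (5,6)
{Mid/W/E/x, Mid/W/N/x, Mid/W/S/x, Mid/D/E/x, Mid/D/N/x, Mid/D/S/x} → row (7,5) (7,5) (6,6) (6,6) (3,1) (3,1)
{Mid/W/E/w, Mid/W/N/w, Mid/W/S/w, Mid/D/E/w, Mid/D/N/w, Mid/D/S/w} → row (7,5) (7,5) (6,6) (6,6) (7,7) (7,7)
That's 8 distinct rows out of 24 strategies.

8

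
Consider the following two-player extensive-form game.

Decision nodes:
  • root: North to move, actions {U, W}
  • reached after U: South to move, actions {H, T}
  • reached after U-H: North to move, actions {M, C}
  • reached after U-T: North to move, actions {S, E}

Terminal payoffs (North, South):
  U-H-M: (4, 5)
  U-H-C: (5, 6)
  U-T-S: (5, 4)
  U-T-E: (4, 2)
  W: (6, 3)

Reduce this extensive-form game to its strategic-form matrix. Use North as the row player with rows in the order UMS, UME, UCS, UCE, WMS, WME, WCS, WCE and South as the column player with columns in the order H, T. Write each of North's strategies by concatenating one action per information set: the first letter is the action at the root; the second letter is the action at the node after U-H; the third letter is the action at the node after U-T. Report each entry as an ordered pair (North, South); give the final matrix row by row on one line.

UMS: (4,5) (5,4) | UME: (4,5) (4,2) | UCS: (5,6) (5,4) | UCE: (5,6) (4,2) | WMS: (6,3) (6,3) | WME: (6,3) (6,3) | WCS: (6,3) (6,3) | WCE: (6,3) (6,3)

            H        T
 UMS    (4,5)    (5,4)
 UME    (4,5)    (4,2)
 UCS    (5,6)    (5,4)
 UCE    (5,6)    (4,2)
 WMS    (6,3)    (6,3)
 WME    (6,3)    (6,3)
 WCS    (6,3)    (6,3)
 WCE    (6,3)    (6,3)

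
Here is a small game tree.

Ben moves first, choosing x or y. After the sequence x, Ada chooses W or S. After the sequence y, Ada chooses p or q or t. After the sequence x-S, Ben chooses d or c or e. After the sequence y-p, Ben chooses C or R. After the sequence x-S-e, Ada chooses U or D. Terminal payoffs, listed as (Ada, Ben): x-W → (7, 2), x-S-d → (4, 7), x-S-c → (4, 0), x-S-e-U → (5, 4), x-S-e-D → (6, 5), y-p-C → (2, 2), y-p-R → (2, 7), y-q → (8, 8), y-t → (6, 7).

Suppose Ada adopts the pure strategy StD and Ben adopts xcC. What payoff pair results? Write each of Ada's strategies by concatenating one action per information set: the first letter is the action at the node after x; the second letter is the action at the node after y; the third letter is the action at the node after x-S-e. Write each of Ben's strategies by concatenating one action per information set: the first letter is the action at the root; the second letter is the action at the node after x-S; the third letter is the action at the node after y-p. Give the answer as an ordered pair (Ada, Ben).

(4, 0)

Trace the play path from the root:
  Ben plays x
  Ada plays S at [x]
  Ben plays c at [x-S]
→ terminal payoff (4, 0).
(Ada's choice at the node after y is never reached on this path, so it doesn't affect the outcome.)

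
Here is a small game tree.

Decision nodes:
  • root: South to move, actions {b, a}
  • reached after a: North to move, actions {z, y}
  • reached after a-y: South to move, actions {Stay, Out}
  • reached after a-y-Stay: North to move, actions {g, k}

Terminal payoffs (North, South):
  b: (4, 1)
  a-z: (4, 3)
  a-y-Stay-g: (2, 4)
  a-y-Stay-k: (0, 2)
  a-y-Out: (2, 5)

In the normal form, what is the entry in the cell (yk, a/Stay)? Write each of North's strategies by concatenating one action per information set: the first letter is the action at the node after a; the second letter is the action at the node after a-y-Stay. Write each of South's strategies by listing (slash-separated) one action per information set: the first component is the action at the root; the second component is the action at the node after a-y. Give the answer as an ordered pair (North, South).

Trace the play path from the root:
  South plays a
  North plays y at [a]
  South plays Stay at [a-y]
  North plays k at [a-y-Stay]
→ terminal payoff (0, 2).

(0, 2)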